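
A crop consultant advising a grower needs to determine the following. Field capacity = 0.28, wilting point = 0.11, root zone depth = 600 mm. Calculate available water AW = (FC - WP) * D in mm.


AW = (FC - WP) * D
   = (0.28 - 0.11) * 600
   = 0.17 * 600
   = 102 mm


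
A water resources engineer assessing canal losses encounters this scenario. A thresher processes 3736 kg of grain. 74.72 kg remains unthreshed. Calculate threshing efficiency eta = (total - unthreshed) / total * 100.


eta = (total - unthreshed) / total * 100
    = (3736 - 74.72) / 3736 * 100
    = 3661.28 / 3736 * 100
    = 98%


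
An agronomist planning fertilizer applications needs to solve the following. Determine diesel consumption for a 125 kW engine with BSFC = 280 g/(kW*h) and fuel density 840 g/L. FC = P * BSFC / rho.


FC = P * BSFC / rho_fuel
   = 125 * 280 / 840
   = 35000 / 840
   = 41.67 L/h


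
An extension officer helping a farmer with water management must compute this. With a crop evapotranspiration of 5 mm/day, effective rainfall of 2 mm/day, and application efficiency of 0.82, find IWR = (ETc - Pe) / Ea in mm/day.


IWR = (ETc - Pe) / Ea
    = (5 - 2) / 0.82
    = 3 / 0.82
    = 3.66 mm/day


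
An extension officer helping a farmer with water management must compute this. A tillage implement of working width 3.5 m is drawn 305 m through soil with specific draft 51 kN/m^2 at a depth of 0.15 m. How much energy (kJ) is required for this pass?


E = k * d * w * L
  = 51 * 0.15 * 3.5 * 305
  = 8166.38 kJ


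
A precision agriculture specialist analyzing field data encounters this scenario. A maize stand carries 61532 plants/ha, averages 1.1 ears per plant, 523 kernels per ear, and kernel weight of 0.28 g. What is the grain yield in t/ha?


Y = density * ears * kernels * kw
  = 61532 * 1.1 * 523 * 0.28 g/ha
  = 9911820.69 g/ha
  = 9911.82 kg/ha = 9.91 t/ha


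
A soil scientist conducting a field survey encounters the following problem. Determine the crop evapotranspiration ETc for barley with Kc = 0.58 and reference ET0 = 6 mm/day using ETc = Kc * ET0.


ETc = Kc * ET0
    = 0.58 * 6
    = 3.48 mm/day


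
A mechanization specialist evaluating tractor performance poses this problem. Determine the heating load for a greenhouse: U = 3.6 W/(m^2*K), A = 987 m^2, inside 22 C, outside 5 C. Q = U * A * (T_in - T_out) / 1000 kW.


dT = 22 - (5) = 17 K
Q = U * A * dT
  = 3.6 * 987 * 17
  = 60404.40 W = 60.40 kW


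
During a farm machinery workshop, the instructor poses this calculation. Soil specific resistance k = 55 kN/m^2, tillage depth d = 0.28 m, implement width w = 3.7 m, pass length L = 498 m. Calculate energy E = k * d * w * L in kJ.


E = k * d * w * L
  = 55 * 0.28 * 3.7 * 498
  = 28376.04 kJ


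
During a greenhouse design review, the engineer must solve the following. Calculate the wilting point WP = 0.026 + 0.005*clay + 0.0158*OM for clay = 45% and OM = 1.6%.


WP = 0.026 + 0.005*45 + 0.0158*1.6
   = 0.026 + 0.2250 + 0.0253
   = 0.2763


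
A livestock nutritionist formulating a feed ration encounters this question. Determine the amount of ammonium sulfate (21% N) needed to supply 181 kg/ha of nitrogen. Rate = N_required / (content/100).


Rate = N_required / (N_content / 100)
     = 181 / (21 / 100)
     = 181 / 0.21
     = 861.90 kg/ha


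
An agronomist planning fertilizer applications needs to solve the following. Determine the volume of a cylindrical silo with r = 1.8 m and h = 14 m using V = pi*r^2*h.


V = pi * r^2 * h
  = pi * 1.8^2 * 14
  = pi * 3.24 * 14
  = 142.50 m^3


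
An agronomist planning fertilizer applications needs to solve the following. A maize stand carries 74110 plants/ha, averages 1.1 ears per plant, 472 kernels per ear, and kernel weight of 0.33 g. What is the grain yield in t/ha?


Y = density * ears * kernels * kw
  = 74110 * 1.1 * 472 * 0.33 g/ha
  = 12697710.96 g/ha
  = 12697.71 kg/ha = 12.70 t/ha


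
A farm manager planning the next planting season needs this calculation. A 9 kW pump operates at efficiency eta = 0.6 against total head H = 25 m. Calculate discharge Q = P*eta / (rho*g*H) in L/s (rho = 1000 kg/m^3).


Q = (P * 1000 * eta) / (rho * g * H)
  = (9 * 1000 * 0.6) / (1000 * 9.81 * 25)
  = 5400 / 245250
  = 0.02202 m^3/s = 22.02 L/s


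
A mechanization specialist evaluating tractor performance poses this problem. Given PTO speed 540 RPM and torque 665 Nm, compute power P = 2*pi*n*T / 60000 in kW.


P = 2*pi*n*T / 60000
  = 2*pi * 540 * 665 / 60000
  = 2256291.84 / 60000
  = 37.60 kW


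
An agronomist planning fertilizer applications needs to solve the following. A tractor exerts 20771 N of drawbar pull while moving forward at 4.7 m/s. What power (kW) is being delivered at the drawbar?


P = F * v / 1000
  = 20771 * 4.7 / 1000
  = 97623.70 / 1000
  = 97.62 kW


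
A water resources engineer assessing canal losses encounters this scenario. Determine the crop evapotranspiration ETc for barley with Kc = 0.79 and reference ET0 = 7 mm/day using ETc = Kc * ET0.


ETc = Kc * ET0
    = 0.79 * 7
    = 5.53 mm/day


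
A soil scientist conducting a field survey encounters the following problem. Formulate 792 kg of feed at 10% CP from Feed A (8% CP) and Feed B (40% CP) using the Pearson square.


parts_A = CP_b - target = 40 - 10 = 30
parts_B = target - CP_a = 10 - 8 = 2
total_parts = 30 + 2 = 32
Feed A = 792 * 30 / 32 = 742.50 kg
Feed B = 792 * 2 / 32 = 49.50 kg

742.50 kg


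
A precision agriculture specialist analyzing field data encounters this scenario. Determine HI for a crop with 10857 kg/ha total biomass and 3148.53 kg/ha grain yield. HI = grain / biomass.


HI = grain_yield / biomass
   = 3148.53 / 10857
   = 0.29


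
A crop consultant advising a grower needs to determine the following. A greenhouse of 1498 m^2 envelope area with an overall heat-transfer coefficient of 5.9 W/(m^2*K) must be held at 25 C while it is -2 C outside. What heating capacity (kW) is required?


dT = 25 - (-2) = 27 K
Q = U * A * dT
  = 5.9 * 1498 * 27
  = 238631.40 W = 238.63 kW


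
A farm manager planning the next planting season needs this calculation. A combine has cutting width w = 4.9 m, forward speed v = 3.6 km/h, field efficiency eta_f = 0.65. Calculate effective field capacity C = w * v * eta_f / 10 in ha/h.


C = w * v * eta_f / 10
  = 4.9 * 3.6 * 0.65 / 10
  = 11.47 / 10
  = 1.15 ha/h


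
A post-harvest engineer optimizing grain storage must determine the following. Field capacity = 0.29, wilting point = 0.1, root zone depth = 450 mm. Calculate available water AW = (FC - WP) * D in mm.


AW = (FC - WP) * D
   = (0.29 - 0.1) * 450
   = 0.19 * 450
   = 85.50 mm


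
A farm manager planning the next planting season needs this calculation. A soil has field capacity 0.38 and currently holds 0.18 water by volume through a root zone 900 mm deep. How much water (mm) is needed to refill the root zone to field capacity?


SMD = (FC - theta) * D
    = (0.38 - 0.18) * 900
    = 0.200 * 900
    = 180 mm


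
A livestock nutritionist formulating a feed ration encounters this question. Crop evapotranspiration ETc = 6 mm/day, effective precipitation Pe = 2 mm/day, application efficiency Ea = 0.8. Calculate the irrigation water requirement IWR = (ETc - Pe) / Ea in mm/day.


IWR = (ETc - Pe) / Ea
    = (6 - 2) / 0.8
    = 4 / 0.8
    = 5 mm/day


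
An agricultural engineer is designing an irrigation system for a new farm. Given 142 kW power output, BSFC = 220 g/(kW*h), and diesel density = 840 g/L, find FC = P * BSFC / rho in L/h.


FC = P * BSFC / rho_fuel
   = 142 * 220 / 840
   = 31240 / 840
   = 37.19 L/h


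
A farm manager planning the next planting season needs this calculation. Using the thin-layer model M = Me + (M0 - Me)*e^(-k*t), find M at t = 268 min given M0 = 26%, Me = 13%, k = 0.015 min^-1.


M = Me + (M0 - Me) * e^(-k*t)
  = 13 + (26 - 13) * e^(-0.015*268)
  = 13 + 13 * e^(-4.020)
  = 13 + 13 * 0.01795
  = 13 + 0.2334
  = 13.23%


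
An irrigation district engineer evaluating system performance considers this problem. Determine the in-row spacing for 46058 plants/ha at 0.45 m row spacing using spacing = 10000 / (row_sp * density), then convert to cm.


spacing = 10000 / (row_sp * density)
        = 10000 / (0.45 * 46058)
        = 10000 / 20726.10
        = 0.48248 m = 48.25 cm


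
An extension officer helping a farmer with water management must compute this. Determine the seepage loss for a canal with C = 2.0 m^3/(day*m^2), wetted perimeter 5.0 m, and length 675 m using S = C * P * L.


S = C * P * L
  = 2.0 * 5.0 * 675
  = 6750 m^3/day


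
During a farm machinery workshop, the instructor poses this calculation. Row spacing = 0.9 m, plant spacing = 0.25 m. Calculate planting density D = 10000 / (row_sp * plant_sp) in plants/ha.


D = 10000 / (row_sp * plant_sp)
  = 10000 / (0.9 * 0.25)
  = 10000 / 0.2250
  = 44444.44 plants/ha


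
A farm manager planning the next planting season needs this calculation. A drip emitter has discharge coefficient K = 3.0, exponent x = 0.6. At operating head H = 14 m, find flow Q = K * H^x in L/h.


Q = K * H^x
  = 3.0 * 14^0.6
  = 3.0 * 4.8717
  = 14.61 L/h


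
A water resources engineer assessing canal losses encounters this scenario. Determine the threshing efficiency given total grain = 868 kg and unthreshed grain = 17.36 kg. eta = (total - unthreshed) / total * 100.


eta = (total - unthreshed) / total * 100
    = (868 - 17.36) / 868 * 100
    = 850.64 / 868 * 100
    = 98%


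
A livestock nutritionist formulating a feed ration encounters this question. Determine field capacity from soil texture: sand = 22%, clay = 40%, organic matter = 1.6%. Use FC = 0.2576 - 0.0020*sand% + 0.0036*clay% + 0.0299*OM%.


FC = 0.2576 - 0.0020*22 + 0.0036*40 + 0.0299*1.6
   = 0.2576 - 0.0440 + 0.1440 + 0.0478
   = 0.4054


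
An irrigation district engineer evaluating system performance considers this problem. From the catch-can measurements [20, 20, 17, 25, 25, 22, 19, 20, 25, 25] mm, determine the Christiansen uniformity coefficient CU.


xbar = 218 / 10 = 21.800
sum|xi - xbar| = 26
CU = 100 * (1 - 26 / (10 * 21.800))
   = 100 * (1 - 0.1193)
   = 88.07%


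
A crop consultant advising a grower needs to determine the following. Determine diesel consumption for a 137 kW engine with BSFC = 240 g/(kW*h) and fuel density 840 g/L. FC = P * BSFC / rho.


FC = P * BSFC / rho_fuel
   = 137 * 240 / 840
   = 32880 / 840
   = 39.14 L/h


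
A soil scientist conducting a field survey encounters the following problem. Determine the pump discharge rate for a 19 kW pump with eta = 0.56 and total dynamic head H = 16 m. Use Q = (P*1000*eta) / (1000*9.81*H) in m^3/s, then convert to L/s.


Q = (P * 1000 * eta) / (rho * g * H)
  = (19 * 1000 * 0.56) / (1000 * 9.81 * 16)
  = 10640 / 156960
  = 0.06779 m^3/s = 67.79 L/s


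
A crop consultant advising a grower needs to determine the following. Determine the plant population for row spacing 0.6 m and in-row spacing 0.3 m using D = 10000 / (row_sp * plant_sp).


D = 10000 / (row_sp * plant_sp)
  = 10000 / (0.6 * 0.3)
  = 10000 / 0.1800
  = 55555.56 plants/ha


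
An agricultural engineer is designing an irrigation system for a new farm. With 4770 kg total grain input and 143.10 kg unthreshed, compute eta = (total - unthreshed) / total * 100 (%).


eta = (total - unthreshed) / total * 100
    = (4770 - 143.10) / 4770 * 100
    = 4626.90 / 4770 * 100
    = 97%


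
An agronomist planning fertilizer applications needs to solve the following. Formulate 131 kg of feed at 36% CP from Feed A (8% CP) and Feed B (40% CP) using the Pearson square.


parts_A = CP_b - target = 40 - 36 = 4
parts_B = target - CP_a = 36 - 8 = 28
total_parts = 4 + 28 = 32
Feed A = 131 * 4 / 32 = 16.38 kg
Feed B = 131 * 28 / 32 = 114.63 kg

16.38 kg


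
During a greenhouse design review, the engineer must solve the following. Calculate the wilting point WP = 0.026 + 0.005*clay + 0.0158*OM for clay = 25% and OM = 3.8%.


WP = 0.026 + 0.005*25 + 0.0158*3.8
   = 0.026 + 0.1250 + 0.0600
   = 0.2110


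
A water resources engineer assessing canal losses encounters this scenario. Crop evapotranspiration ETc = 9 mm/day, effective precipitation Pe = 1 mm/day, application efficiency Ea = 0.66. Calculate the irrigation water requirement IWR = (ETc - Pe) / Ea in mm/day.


IWR = (ETc - Pe) / Ea
    = (9 - 1) / 0.66
    = 8 / 0.66
    = 12.12 mm/day


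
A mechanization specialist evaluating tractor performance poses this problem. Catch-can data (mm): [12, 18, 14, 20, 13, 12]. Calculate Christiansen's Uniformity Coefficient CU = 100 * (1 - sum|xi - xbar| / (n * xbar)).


xbar = 89 / 6 = 14.833
sum|xi - xbar| = 16.667
CU = 100 * (1 - 16.667 / (6 * 14.833))
   = 100 * (1 - 0.1873)
   = 81.27%


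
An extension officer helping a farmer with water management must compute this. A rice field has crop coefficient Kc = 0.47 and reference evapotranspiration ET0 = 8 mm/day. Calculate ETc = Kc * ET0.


ETc = Kc * ET0
    = 0.47 * 8
    = 3.76 mm/day


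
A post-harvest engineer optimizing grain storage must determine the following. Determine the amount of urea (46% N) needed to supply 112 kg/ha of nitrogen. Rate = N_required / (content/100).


Rate = N_required / (N_content / 100)
     = 112 / (46 / 100)
     = 112 / 0.46
     = 243.48 kg/ha


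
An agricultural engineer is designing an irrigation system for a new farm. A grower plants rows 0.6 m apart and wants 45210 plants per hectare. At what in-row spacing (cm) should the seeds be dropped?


spacing = 10000 / (row_sp * density)
        = 10000 / (0.6 * 45210)
        = 10000 / 27126
        = 0.36865 m = 36.87 cm


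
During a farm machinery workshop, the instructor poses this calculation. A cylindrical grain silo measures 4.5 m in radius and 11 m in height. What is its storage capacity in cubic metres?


V = pi * r^2 * h
  = pi * 4.5^2 * 11
  = pi * 20.25 * 11
  = 699.79 m^3


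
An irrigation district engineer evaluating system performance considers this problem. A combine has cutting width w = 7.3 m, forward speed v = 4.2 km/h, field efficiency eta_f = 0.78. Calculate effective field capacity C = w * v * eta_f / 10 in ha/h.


C = w * v * eta_f / 10
  = 7.3 * 4.2 * 0.78 / 10
  = 23.91 / 10
  = 2.39 ha/h


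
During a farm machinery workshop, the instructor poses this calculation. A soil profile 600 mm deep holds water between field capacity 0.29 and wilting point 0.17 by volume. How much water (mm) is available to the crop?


AW = (FC - WP) * D
   = (0.29 - 0.17) * 600
   = 0.12 * 600
   = 72 mm


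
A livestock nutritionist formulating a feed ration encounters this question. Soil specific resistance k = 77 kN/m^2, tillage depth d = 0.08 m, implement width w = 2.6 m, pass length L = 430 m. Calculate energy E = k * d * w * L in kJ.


E = k * d * w * L
  = 77 * 0.08 * 2.6 * 430
  = 6886.88 kJ


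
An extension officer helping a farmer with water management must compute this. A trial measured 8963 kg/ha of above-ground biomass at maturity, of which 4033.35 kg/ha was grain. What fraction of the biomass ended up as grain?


HI = grain_yield / biomass
   = 4033.35 / 8963
   = 0.45


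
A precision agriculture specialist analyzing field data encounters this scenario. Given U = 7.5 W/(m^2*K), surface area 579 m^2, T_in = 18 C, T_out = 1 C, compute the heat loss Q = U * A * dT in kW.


dT = 18 - (1) = 17 K
Q = U * A * dT
  = 7.5 * 579 * 17
  = 73822.50 W = 73.82 kW


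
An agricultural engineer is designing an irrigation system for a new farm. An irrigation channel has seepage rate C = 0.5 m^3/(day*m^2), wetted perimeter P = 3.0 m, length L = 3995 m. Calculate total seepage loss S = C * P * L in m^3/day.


S = C * P * L
  = 0.5 * 3.0 * 3995
  = 5992.50 m^3/day


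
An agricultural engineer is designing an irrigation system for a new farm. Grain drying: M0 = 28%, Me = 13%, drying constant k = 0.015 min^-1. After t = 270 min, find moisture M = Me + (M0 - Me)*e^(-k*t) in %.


M = Me + (M0 - Me) * e^(-k*t)
  = 13 + (28 - 13) * e^(-0.015*270)
  = 13 + 15 * e^(-4.050)
  = 13 + 15 * 0.01742
  = 13 + 0.2613
  = 13.26%


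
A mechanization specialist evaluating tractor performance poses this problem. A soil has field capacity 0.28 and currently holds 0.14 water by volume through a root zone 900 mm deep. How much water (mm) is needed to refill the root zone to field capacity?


SMD = (FC - theta) * D
    = (0.28 - 0.14) * 900
    = 0.140 * 900
    = 126 mm


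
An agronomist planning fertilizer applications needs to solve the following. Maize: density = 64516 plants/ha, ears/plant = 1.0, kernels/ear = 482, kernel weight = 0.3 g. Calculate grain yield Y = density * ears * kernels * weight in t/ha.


Y = density * ears * kernels * kw
  = 64516 * 1.0 * 482 * 0.3 g/ha
  = 9329013.60 g/ha
  = 9329.01 kg/ha = 9.33 t/ha


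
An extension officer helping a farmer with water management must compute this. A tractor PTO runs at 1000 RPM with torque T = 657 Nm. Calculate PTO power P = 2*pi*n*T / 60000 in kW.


P = 2*pi*n*T / 60000
  = 2*pi * 1000 * 657 / 60000
  = 4128052.75 / 60000
  = 68.80 kW


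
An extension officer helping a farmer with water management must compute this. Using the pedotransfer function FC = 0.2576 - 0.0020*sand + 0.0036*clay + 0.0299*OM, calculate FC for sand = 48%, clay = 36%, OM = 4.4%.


FC = 0.2576 - 0.0020*48 + 0.0036*36 + 0.0299*4.4
   = 0.2576 - 0.0960 + 0.1296 + 0.1316
   = 0.4228


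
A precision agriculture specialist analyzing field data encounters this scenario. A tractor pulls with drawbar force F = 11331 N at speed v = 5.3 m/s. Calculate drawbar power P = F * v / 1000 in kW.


P = F * v / 1000
  = 11331 * 5.3 / 1000
  = 60054.30 / 1000
  = 60.05 kW


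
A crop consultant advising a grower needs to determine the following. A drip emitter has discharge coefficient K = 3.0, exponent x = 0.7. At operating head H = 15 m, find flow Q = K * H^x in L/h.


Q = K * H^x
  = 3.0 * 15^0.7
  = 3.0 * 6.6568
  = 19.97 L/h


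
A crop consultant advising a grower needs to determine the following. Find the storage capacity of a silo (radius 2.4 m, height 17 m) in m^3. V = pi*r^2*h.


V = pi * r^2 * h
  = pi * 2.4^2 * 17
  = pi * 5.76 * 17
  = 307.62 m^3


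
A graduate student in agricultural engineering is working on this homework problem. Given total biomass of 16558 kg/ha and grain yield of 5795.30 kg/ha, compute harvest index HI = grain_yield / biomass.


HI = grain_yield / biomass
   = 5795.30 / 16558
   = 0.35


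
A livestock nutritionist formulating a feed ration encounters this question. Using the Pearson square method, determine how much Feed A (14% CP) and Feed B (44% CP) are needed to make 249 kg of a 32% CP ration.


parts_A = CP_b - target = 44 - 32 = 12
parts_B = target - CP_a = 32 - 14 = 18
total_parts = 12 + 18 = 30
Feed A = 249 * 12 / 30 = 99.60 kg
Feed B = 249 * 18 / 30 = 149.40 kg

99.60 kg


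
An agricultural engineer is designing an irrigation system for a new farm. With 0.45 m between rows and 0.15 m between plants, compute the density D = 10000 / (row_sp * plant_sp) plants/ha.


D = 10000 / (row_sp * plant_sp)
  = 10000 / (0.45 * 0.15)
  = 10000 / 0.0675
  = 148148.15 plants/ha


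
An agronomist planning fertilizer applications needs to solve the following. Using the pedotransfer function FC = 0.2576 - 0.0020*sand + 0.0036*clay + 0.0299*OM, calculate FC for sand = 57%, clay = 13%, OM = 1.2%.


FC = 0.2576 - 0.0020*57 + 0.0036*13 + 0.0299*1.2
   = 0.2576 - 0.1140 + 0.0468 + 0.0359
   = 0.2263


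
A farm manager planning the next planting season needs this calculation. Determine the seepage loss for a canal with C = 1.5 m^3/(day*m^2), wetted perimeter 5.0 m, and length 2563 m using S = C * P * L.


S = C * P * L
  = 1.5 * 5.0 * 2563
  = 19222.50 m^3/day


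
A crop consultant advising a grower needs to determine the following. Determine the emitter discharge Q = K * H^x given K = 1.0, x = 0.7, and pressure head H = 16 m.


Q = K * H^x
  = 1.0 * 16^0.7
  = 1.0 * 6.9644
  = 6.96 L/h


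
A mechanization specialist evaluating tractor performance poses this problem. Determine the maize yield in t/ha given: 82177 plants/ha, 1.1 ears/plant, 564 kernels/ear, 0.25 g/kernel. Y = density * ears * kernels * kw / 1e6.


Y = density * ears * kernels * kw
  = 82177 * 1.1 * 564 * 0.25 g/ha
  = 12745652.70 g/ha
  = 12745.65 kg/ha = 12.75 t/ha


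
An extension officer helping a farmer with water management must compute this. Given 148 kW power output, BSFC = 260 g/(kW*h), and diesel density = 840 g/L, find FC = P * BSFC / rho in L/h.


FC = P * BSFC / rho_fuel
   = 148 * 260 / 840
   = 38480 / 840
   = 45.81 L/h


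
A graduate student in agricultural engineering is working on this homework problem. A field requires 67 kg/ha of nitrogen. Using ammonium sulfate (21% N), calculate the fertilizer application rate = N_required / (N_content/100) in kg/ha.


Rate = N_required / (N_content / 100)
     = 67 / (21 / 100)
     = 67 / 0.21
     = 319.05 kg/ha


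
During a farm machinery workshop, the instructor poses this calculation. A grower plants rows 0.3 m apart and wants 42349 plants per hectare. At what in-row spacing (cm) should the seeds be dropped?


spacing = 10000 / (row_sp * density)
        = 10000 / (0.3 * 42349)
        = 10000 / 12704.70
        = 0.78711 m = 78.71 cm


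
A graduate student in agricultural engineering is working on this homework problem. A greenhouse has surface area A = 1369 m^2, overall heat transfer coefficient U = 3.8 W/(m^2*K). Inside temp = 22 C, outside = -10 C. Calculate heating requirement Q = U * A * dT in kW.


dT = 22 - (-10) = 32 K
Q = U * A * dT
  = 3.8 * 1369 * 32
  = 166470.40 W = 166.47 kW


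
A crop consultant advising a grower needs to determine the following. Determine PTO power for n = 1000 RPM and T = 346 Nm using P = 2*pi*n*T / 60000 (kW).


P = 2*pi*n*T / 60000
  = 2*pi * 1000 * 346 / 60000
  = 2173982.12 / 60000
  = 36.23 kW


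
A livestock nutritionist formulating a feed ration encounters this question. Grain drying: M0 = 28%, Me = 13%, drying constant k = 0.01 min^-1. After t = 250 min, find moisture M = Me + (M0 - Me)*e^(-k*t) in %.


M = Me + (M0 - Me) * e^(-k*t)
  = 13 + (28 - 13) * e^(-0.01*250)
  = 13 + 15 * e^(-2.500)
  = 13 + 15 * 0.08208
  = 13 + 1.2313
  = 14.23%


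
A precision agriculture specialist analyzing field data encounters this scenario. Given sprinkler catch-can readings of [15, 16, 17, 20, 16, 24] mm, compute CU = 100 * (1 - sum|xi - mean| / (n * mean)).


xbar = 108 / 6 = 18
sum|xi - xbar| = 16
CU = 100 * (1 - 16 / (6 * 18))
   = 100 * (1 - 0.1481)
   = 85.19%


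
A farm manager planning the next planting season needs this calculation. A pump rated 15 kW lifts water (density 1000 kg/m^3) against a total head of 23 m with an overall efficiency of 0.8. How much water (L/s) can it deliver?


Q = (P * 1000 * eta) / (rho * g * H)
  = (15 * 1000 * 0.8) / (1000 * 9.81 * 23)
  = 12000 / 225630
  = 0.05318 m^3/s = 53.18 L/s


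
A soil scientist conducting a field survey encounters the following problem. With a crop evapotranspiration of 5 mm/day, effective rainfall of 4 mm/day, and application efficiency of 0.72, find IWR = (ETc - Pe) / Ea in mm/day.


IWR = (ETc - Pe) / Ea
    = (5 - 4) / 0.72
    = 1 / 0.72
    = 1.39 mm/day


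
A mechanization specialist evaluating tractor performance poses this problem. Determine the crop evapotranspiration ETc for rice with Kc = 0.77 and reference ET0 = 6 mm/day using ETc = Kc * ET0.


ETc = Kc * ET0
    = 0.77 * 6
    = 4.62 mm/day


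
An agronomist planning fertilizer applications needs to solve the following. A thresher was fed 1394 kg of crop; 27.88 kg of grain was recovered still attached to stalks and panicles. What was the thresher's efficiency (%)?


eta = (total - unthreshed) / total * 100
    = (1394 - 27.88) / 1394 * 100
    = 1366.12 / 1394 * 100
    = 98%


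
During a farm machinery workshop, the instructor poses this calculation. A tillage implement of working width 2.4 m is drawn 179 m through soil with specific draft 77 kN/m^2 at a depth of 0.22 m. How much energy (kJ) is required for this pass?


E = k * d * w * L
  = 77 * 0.22 * 2.4 * 179
  = 7277.42 kJ


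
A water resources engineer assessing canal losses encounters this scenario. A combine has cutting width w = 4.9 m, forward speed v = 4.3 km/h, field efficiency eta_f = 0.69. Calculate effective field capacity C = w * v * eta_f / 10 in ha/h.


C = w * v * eta_f / 10
  = 4.9 * 4.3 * 0.69 / 10
  = 14.54 / 10
  = 1.45 ha/h


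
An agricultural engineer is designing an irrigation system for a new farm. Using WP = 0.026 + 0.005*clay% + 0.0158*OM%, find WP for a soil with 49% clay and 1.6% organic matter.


WP = 0.026 + 0.005*49 + 0.0158*1.6
   = 0.026 + 0.2450 + 0.0253
   = 0.2963


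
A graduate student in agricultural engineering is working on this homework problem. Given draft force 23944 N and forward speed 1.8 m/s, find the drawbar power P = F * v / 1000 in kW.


P = F * v / 1000
  = 23944 * 1.8 / 1000
  = 43099.20 / 1000
  = 43.10 kW


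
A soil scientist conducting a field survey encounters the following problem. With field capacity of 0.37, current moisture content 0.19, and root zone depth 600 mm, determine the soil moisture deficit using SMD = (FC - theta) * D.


SMD = (FC - theta) * D
    = (0.37 - 0.19) * 600
    = 0.180 * 600
    = 108 mm


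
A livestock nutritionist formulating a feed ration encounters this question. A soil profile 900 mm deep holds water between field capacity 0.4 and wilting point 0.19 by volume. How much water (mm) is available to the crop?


AW = (FC - WP) * D
   = (0.4 - 0.19) * 900
   = 0.21 * 900
   = 189 mm


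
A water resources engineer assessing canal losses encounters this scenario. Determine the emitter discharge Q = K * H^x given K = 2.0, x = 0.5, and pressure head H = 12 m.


Q = K * H^x
  = 2.0 * 12^0.5
  = 2.0 * 3.4641
  = 6.93 L/h


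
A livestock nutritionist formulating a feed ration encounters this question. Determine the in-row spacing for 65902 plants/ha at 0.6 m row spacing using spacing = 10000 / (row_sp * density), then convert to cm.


spacing = 10000 / (row_sp * density)
        = 10000 / (0.6 * 65902)
        = 10000 / 39541.20
        = 0.25290 m = 25.29 cm


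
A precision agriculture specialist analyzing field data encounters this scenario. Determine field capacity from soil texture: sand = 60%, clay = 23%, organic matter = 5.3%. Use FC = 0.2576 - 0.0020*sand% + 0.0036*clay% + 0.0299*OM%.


FC = 0.2576 - 0.0020*60 + 0.0036*23 + 0.0299*5.3
   = 0.2576 - 0.1200 + 0.0828 + 0.1585
   = 0.3789


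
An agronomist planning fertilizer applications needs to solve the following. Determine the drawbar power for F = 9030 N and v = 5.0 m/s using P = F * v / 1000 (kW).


P = F * v / 1000
  = 9030 * 5.0 / 1000
  = 45150 / 1000
  = 45.15 kW


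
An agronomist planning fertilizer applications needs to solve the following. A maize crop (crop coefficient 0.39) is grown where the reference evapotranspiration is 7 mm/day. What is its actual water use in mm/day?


ETc = Kc * ET0
    = 0.39 * 7
    = 2.73 mm/day


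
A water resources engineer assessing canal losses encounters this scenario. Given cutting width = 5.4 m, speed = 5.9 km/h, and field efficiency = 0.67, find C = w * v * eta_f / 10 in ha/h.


C = w * v * eta_f / 10
  = 5.4 * 5.9 * 0.67 / 10
  = 21.35 / 10
  = 2.13 ha/h


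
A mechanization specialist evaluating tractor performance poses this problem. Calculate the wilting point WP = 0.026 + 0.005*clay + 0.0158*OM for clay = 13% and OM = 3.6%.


WP = 0.026 + 0.005*13 + 0.0158*3.6
   = 0.026 + 0.0650 + 0.0569
   = 0.1479


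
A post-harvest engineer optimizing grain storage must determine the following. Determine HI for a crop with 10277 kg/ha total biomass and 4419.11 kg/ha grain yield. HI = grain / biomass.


HI = grain_yield / biomass
   = 4419.11 / 10277
   = 0.43


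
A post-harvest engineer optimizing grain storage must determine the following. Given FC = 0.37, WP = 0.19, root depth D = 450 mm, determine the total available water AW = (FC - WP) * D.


AW = (FC - WP) * D
   = (0.37 - 0.19) * 450
   = 0.18 * 450
   = 81 mm


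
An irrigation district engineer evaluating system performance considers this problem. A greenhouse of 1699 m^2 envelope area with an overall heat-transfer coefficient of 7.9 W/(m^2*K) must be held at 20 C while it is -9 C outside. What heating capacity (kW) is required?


dT = 20 - (-9) = 29 K
Q = U * A * dT
  = 7.9 * 1699 * 29
  = 389240.90 W = 389.24 kW


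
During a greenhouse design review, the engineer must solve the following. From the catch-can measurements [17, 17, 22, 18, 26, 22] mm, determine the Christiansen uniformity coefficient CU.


xbar = 122 / 6 = 20.333
sum|xi - xbar| = 18
CU = 100 * (1 - 18 / (6 * 20.333))
   = 100 * (1 - 0.1475)
   = 85.25%


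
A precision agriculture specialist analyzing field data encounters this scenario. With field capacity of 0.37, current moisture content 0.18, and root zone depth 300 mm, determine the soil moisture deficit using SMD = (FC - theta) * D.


SMD = (FC - theta) * D
    = (0.37 - 0.18) * 300
    = 0.190 * 300
    = 57 mm


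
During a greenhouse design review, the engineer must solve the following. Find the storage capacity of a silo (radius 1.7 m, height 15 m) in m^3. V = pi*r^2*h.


V = pi * r^2 * h
  = pi * 1.7^2 * 15
  = pi * 2.89 * 15
  = 136.19 m^3


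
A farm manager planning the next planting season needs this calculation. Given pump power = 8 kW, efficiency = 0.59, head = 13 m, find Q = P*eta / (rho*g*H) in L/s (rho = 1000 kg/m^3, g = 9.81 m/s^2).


Q = (P * 1000 * eta) / (rho * g * H)
  = (8 * 1000 * 0.59) / (1000 * 9.81 * 13)
  = 4720 / 127530
  = 0.03701 m^3/s = 37.01 L/s


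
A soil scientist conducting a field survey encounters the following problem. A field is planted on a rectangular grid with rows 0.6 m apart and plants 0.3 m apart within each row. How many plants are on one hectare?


D = 10000 / (row_sp * plant_sp)
  = 10000 / (0.6 * 0.3)
  = 10000 / 0.1800
  = 55555.56 plants/ha


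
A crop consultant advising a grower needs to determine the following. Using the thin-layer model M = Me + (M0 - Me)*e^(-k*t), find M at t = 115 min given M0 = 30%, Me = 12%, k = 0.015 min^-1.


M = Me + (M0 - Me) * e^(-k*t)
  = 12 + (30 - 12) * e^(-0.015*115)
  = 12 + 18 * e^(-1.725)
  = 12 + 18 * 0.17817
  = 12 + 3.2071
  = 15.21%


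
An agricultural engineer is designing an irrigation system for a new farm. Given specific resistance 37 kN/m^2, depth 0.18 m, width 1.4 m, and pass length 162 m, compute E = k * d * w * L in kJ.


E = k * d * w * L
  = 37 * 0.18 * 1.4 * 162
  = 1510.49 kJ


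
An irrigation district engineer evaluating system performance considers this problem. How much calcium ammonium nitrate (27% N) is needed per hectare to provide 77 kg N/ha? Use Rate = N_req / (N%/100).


Rate = N_required / (N_content / 100)
     = 77 / (27 / 100)
     = 77 / 0.27
     = 285.19 kg/ha


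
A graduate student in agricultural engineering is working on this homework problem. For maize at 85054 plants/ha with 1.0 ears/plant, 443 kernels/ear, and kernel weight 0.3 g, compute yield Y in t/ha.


Y = density * ears * kernels * kw
  = 85054 * 1.0 * 443 * 0.3 g/ha
  = 11303676.60 g/ha
  = 11303.68 kg/ha = 11.30 t/ha


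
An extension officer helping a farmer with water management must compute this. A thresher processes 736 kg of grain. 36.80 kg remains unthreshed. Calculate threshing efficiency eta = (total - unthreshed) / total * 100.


eta = (total - unthreshed) / total * 100
    = (736 - 36.80) / 736 * 100
    = 699.20 / 736 * 100
    = 95%


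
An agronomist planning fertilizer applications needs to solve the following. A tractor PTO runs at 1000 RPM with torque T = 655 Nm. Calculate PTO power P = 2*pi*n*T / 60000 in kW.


P = 2*pi*n*T / 60000
  = 2*pi * 1000 * 655 / 60000
  = 4115486.38 / 60000
  = 68.59 kW


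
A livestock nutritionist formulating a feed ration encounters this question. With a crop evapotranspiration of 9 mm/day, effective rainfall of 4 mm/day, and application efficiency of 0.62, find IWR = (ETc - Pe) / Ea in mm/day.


IWR = (ETc - Pe) / Ea
    = (9 - 4) / 0.62
    = 5 / 0.62
    = 8.06 mm/day


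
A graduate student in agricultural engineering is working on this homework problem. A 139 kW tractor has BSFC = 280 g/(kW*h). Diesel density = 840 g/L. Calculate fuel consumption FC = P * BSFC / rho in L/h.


FC = P * BSFC / rho_fuel
   = 139 * 280 / 840
   = 38920 / 840
   = 46.33 L/h


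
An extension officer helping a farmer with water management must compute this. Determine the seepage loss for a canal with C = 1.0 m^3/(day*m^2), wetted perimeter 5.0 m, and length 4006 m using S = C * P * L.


S = C * P * L
  = 1.0 * 5.0 * 4006
  = 20030 m^3/day


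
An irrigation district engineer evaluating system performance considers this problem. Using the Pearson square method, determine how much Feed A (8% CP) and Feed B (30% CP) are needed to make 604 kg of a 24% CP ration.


parts_A = CP_b - target = 30 - 24 = 6
parts_B = target - CP_a = 24 - 8 = 16
total_parts = 6 + 16 = 22
Feed A = 604 * 6 / 22 = 164.73 kg
Feed B = 604 * 16 / 22 = 439.27 kg

164.73 kg


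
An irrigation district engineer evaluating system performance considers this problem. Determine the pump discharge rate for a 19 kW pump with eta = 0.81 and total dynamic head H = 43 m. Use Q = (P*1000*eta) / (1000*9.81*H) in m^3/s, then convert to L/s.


Q = (P * 1000 * eta) / (rho * g * H)
  = (19 * 1000 * 0.81) / (1000 * 9.81 * 43)
  = 15390 / 421830
  = 0.03648 m^3/s = 36.48 L/s


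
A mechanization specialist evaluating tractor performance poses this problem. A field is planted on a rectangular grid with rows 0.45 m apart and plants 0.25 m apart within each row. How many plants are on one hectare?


D = 10000 / (row_sp * plant_sp)
  = 10000 / (0.45 * 0.25)
  = 10000 / 0.1125
  = 88888.89 plants/ha


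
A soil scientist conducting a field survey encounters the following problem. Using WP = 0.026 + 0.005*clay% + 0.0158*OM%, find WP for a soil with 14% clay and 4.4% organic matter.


WP = 0.026 + 0.005*14 + 0.0158*4.4
   = 0.026 + 0.0700 + 0.0695
   = 0.1655


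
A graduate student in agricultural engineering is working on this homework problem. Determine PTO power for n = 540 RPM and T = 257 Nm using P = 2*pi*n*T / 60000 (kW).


P = 2*pi*n*T / 60000
  = 2*pi * 540 * 257 / 60000
  = 871980.46 / 60000
  = 14.53 kW


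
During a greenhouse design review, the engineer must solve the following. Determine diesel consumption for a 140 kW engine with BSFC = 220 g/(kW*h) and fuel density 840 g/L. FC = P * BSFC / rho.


FC = P * BSFC / rho_fuel
   = 140 * 220 / 840
   = 30800 / 840
   = 36.67 L/h


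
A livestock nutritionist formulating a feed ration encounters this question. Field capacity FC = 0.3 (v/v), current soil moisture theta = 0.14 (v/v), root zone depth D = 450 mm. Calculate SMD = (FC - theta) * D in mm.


SMD = (FC - theta) * D
    = (0.3 - 0.14) * 450
    = 0.160 * 450
    = 72 mm


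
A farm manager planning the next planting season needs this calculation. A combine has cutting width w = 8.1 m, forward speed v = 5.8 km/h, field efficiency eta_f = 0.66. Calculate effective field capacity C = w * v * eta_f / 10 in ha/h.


C = w * v * eta_f / 10
  = 8.1 * 5.8 * 0.66 / 10
  = 31.01 / 10
  = 3.10 ha/h


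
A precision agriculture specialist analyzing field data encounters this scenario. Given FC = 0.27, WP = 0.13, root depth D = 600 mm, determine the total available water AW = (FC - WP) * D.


AW = (FC - WP) * D
   = (0.27 - 0.13) * 600
   = 0.14 * 600
   = 84 mm


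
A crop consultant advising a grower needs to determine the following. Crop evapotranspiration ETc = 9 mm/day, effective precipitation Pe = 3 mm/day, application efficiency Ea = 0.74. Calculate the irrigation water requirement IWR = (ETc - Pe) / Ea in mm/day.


IWR = (ETc - Pe) / Ea
    = (9 - 3) / 0.74
    = 6 / 0.74
    = 8.11 mm/day


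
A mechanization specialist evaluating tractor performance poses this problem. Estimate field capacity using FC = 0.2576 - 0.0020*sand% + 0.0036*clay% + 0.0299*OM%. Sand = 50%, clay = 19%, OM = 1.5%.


FC = 0.2576 - 0.0020*50 + 0.0036*19 + 0.0299*1.5
   = 0.2576 - 0.1000 + 0.0684 + 0.0449
   = 0.2709


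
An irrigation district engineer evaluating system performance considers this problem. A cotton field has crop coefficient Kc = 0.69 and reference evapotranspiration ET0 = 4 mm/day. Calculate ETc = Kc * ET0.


ETc = Kc * ET0
    = 0.69 * 4
    = 2.76 mm/day


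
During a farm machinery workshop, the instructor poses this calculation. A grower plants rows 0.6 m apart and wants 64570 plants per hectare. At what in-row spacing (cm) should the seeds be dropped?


spacing = 10000 / (row_sp * density)
        = 10000 / (0.6 * 64570)
        = 10000 / 38742
        = 0.25812 m = 25.81 cm


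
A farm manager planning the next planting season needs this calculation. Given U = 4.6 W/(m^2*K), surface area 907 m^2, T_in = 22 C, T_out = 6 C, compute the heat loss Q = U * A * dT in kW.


dT = 22 - (6) = 16 K
Q = U * A * dT
  = 4.6 * 907 * 16
  = 66755.20 W = 66.76 kW


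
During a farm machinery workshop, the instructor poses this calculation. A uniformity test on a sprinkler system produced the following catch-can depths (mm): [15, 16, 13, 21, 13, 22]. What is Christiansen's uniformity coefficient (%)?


xbar = 100 / 6 = 16.667
sum|xi - xbar| = 19.333
CU = 100 * (1 - 19.333 / (6 * 16.667))
   = 100 * (1 - 0.1933)
   = 80.67%


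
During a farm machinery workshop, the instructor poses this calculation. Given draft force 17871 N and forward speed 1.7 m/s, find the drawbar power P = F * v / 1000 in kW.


P = F * v / 1000
  = 17871 * 1.7 / 1000
  = 30380.70 / 1000
  = 30.38 kW


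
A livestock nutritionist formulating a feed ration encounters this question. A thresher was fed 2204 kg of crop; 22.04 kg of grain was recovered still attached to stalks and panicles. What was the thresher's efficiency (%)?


eta = (total - unthreshed) / total * 100
    = (2204 - 22.04) / 2204 * 100
    = 2181.96 / 2204 * 100
    = 99%


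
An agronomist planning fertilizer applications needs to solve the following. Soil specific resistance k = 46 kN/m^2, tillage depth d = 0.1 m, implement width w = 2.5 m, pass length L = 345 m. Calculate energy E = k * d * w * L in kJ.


E = k * d * w * L
  = 46 * 0.1 * 2.5 * 345
  = 3967.50 kJ


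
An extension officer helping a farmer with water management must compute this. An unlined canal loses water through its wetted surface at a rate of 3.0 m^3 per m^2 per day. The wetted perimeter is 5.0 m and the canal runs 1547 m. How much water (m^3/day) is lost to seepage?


S = C * P * L
  = 3.0 * 5.0 * 1547
  = 23205 m^3/day


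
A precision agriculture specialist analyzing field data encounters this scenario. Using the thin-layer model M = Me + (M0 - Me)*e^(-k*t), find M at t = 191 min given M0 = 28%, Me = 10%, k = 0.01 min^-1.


M = Me + (M0 - Me) * e^(-k*t)
  = 10 + (28 - 10) * e^(-0.01*191)
  = 10 + 18 * e^(-1.910)
  = 10 + 18 * 0.14808
  = 10 + 2.6654
  = 12.67%


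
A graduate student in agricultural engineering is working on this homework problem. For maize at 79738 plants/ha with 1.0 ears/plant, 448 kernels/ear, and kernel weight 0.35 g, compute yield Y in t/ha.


Y = density * ears * kernels * kw
  = 79738 * 1.0 * 448 * 0.35 g/ha
  = 12502918.40 g/ha
  = 12502.92 kg/ha = 12.50 t/ha


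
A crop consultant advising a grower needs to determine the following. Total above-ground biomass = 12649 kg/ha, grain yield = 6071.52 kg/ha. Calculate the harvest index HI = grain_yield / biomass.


HI = grain_yield / biomass
   = 6071.52 / 12649
   = 0.48
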